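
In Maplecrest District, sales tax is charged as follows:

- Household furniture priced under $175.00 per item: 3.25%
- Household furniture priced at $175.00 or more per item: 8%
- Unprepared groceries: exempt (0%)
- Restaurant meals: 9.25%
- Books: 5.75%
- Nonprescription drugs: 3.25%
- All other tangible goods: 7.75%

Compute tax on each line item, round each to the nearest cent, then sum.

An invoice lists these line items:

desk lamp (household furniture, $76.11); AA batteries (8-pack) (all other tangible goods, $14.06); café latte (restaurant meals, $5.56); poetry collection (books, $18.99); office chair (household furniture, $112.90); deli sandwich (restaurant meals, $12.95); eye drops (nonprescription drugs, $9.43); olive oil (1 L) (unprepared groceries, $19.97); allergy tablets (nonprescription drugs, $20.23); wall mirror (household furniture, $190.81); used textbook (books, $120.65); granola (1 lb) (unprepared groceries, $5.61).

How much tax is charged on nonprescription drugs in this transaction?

$0.97

Eye drops $9.43: nonprescription drugs → 3.25% → $0.31
Allergy tablets $20.23: nonprescription drugs → 3.25% → $0.66
Tax on nonprescription drugs = $0.31 + $0.66 = $0.97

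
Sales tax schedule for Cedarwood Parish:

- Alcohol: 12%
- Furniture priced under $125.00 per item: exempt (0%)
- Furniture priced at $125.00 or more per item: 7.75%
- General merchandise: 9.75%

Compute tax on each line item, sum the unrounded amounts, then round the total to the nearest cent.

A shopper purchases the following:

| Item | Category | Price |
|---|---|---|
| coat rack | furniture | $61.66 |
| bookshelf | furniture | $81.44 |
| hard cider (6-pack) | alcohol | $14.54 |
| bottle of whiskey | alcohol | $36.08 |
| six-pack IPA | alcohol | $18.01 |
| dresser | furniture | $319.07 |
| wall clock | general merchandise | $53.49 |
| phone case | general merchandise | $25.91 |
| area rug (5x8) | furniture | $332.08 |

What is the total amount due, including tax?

$1008.72

Coat rack $61.66: furniture, under $125.00 → 0% → $0.00
Bookshelf $81.44: furniture, under $125.00 → 0% → $0.00
Hard cider (6-pack) $14.54: alcohol → 12% → $1.7448
Bottle of whiskey $36.08: alcohol → 12% → $4.3296
Six-pack IPA $18.01: alcohol → 12% → $2.1612
Dresser $319.07: furniture, $125.00 or more → 7.75% → $24.727925
Wall clock $53.49: general merchandise → 9.75% → $5.215275
Phone case $25.91: general merchandise → 9.75% → $2.526225
Area rug (5x8) $332.08: furniture, $125.00 or more → 7.75% → $25.7362
Subtotal = $942.28; unrounded tax = $66.441225 → $66.44; total due = $1008.72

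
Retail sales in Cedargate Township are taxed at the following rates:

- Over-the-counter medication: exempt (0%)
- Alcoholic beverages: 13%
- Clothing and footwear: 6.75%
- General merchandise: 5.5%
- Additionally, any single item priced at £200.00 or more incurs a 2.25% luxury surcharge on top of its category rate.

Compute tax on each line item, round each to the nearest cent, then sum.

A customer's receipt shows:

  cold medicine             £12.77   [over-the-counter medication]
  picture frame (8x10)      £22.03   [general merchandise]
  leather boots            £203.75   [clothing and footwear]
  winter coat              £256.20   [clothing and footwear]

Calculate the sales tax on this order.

£42.61

Cold medicine £12.77: over-the-counter medication → 0% → £0.00
Picture frame (8x10) £22.03: general merchandise → 5.5% → £1.21
Leather boots £203.75: clothing and footwear → 6.75% + 2.25% surcharge = 9% → £18.34
Winter coat £256.20: clothing and footwear → 6.75% + 2.25% surcharge = 9% → £23.06
Total tax = £1.21 + £18.34 + £23.06 = £42.61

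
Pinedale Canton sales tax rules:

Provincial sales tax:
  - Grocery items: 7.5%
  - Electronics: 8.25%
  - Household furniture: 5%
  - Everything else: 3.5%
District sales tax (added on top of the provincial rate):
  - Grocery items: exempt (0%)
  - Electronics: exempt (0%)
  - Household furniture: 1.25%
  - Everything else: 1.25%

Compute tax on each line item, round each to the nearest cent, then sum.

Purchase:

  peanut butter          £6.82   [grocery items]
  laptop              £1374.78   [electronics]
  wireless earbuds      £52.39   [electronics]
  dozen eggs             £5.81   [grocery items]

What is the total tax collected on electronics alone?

Laptop £1374.78: electronics → 8.25% + 0% district = 8.25% → £113.42
Wireless earbuds £52.39: electronics → 8.25% + 0% district = 8.25% → £4.32
Tax on electronics = £113.42 + £4.32 = £117.74

£117.74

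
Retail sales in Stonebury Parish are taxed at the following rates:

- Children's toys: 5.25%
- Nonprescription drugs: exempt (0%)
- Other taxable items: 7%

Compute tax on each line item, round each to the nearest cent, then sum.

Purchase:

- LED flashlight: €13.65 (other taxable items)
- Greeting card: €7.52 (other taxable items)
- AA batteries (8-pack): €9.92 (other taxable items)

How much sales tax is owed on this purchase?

LED flashlight €13.65: other taxable items → 7% → €0.96
Greeting card €7.52: other taxable items → 7% → €0.53
AA batteries (8-pack) €9.92: other taxable items → 7% → €0.69
Total tax = €0.96 + €0.53 + €0.69 = €2.18

€2.18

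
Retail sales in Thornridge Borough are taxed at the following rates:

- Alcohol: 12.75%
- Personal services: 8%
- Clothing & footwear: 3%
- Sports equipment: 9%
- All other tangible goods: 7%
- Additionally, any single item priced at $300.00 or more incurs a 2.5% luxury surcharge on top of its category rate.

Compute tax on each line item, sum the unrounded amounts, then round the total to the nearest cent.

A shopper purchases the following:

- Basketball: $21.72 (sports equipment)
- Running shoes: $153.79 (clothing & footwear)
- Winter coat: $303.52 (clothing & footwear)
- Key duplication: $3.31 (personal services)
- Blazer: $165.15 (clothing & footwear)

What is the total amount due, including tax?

$675.97

Basketball $21.72: sports equipment → 9% → $1.9548
Running shoes $153.79: clothing & footwear → 3% → $4.6137
Winter coat $303.52: clothing & footwear → 3% + 2.5% surcharge = 5.5% → $16.6936
Key duplication $3.31: personal services → 8% → $0.2648
Blazer $165.15: clothing & footwear → 3% → $4.9545
Subtotal = $647.49; unrounded tax = $28.4814 → $28.48; total due = $675.97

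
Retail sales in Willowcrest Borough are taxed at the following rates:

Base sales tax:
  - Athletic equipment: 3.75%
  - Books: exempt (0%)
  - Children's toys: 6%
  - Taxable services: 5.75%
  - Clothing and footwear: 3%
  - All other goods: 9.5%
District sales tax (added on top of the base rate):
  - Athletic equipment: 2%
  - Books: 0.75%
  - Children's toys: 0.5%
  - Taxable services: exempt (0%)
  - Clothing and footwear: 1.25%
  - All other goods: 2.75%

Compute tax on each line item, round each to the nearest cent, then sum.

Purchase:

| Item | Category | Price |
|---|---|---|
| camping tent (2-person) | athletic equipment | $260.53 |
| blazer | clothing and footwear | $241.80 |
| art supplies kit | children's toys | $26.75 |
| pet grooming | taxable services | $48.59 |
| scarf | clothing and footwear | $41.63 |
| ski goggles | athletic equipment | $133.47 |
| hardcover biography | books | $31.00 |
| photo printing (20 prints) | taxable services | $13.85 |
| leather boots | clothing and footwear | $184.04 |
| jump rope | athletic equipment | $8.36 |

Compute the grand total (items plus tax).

$1038.58

Camping tent (2-person) $260.53: athletic equipment → 3.75% + 2% district = 5.75% → $14.98
Blazer $241.80: clothing and footwear → 3% + 1.25% district = 4.25% → $10.28
Art supplies kit $26.75: children's toys → 6% + 0.5% district = 6.5% → $1.74
Pet grooming $48.59: taxable services → 5.75% + 0% district = 5.75% → $2.79
Scarf $41.63: clothing and footwear → 3% + 1.25% district = 4.25% → $1.77
Ski goggles $133.47: athletic equipment → 3.75% + 2% district = 5.75% → $7.67
Hardcover biography $31.00: books → 0% + 0.75% district = 0.75% → $0.23
Photo printing (20 prints) $13.85: taxable services → 5.75% + 0% district = 5.75% → $0.80
Leather boots $184.04: clothing and footwear → 3% + 1.25% district = 4.25% → $7.82
Jump rope $8.36: athletic equipment → 3.75% + 2% district = 5.75% → $0.48
Subtotal = $990.02; tax = $48.56; total due = $1038.58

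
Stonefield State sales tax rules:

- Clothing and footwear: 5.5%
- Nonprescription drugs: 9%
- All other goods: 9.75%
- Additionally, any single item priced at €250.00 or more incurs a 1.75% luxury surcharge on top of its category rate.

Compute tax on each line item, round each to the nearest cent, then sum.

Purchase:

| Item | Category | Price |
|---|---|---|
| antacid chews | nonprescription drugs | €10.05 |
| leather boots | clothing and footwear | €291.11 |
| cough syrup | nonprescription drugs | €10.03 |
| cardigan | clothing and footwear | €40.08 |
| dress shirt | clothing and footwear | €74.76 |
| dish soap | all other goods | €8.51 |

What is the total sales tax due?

€30.05

Antacid chews €10.05: nonprescription drugs → 9% → €0.90
Leather boots €291.11: clothing and footwear → 5.5% + 1.75% surcharge = 7.25% → €21.11
Cough syrup €10.03: nonprescription drugs → 9% → €0.90
Cardigan €40.08: clothing and footwear → 5.5% → €2.20
Dress shirt €74.76: clothing and footwear → 5.5% → €4.11
Dish soap €8.51: all other goods → 9.75% → €0.83
Total tax = €0.90 + €21.11 + €0.90 + €2.20 + €4.11 + €0.83 = €30.05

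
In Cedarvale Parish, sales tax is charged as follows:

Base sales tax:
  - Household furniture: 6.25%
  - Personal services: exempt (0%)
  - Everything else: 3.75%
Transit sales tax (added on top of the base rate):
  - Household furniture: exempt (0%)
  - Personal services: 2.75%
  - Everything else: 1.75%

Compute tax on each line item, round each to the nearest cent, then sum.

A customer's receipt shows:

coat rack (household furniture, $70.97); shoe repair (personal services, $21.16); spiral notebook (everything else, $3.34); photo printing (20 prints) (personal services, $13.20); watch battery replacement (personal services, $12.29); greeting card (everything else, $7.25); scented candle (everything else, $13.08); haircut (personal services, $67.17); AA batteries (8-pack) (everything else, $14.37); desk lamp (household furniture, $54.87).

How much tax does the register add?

$13.09

Coat rack $70.97: household furniture → 6.25% + 0% transit = 6.25% → $4.44
Shoe repair $21.16: personal services → 0% + 2.75% transit = 2.75% → $0.58
Spiral notebook $3.34: everything else → 3.75% + 1.75% transit = 5.5% → $0.18
Photo printing (20 prints) $13.20: personal services → 0% + 2.75% transit = 2.75% → $0.36
Watch battery replacement $12.29: personal services → 0% + 2.75% transit = 2.75% → $0.34
Greeting card $7.25: everything else → 3.75% + 1.75% transit = 5.5% → $0.40
Scented candle $13.08: everything else → 3.75% + 1.75% transit = 5.5% → $0.72
Haircut $67.17: personal services → 0% + 2.75% transit = 2.75% → $1.85
AA batteries (8-pack) $14.37: everything else → 3.75% + 1.75% transit = 5.5% → $0.79
Desk lamp $54.87: household furniture → 6.25% + 0% transit = 6.25% → $3.43
Total tax = $4.44 + $0.58 + $0.18 + $0.36 + $0.34 + $0.40 + $0.72 + $1.85 + $0.79 + $3.43 = $13.09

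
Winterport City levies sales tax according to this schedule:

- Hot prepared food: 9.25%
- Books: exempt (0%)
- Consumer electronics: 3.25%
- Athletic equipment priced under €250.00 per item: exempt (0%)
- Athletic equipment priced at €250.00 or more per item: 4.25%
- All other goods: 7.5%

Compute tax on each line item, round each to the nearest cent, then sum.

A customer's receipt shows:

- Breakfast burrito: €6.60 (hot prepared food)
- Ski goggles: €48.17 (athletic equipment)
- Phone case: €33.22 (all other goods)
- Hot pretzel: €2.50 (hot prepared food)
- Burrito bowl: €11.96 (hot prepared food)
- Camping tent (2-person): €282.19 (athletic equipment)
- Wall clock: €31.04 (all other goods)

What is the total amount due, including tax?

Breakfast burrito €6.60: hot prepared food → 9.25% → €0.61
Ski goggles €48.17: athletic equipment, under €250.00 → 0% → €0.00
Phone case €33.22: all other goods → 7.5% → €2.49
Hot pretzel €2.50: hot prepared food → 9.25% → €0.23
Burrito bowl €11.96: hot prepared food → 9.25% → €1.11
Camping tent (2-person) €282.19: athletic equipment, €250.00 or more → 4.25% → €11.99
Wall clock €31.04: all other goods → 7.5% → €2.33
Subtotal = €415.68; tax = €18.76; total due = €434.44

€434.44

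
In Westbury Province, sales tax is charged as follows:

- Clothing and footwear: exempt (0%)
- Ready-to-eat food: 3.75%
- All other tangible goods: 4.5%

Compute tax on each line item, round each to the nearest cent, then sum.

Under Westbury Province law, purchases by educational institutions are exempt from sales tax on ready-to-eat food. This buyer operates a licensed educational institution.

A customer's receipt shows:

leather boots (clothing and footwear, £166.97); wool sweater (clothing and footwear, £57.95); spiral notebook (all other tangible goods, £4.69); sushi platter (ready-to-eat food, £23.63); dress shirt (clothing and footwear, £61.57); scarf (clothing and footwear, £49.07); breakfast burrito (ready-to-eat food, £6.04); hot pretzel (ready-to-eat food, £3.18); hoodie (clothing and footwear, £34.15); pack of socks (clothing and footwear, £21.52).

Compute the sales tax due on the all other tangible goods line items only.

Spiral notebook £4.69: all other tangible goods → 4.5% → £0.21
Tax on all other tangible goods = £0.21

£0.21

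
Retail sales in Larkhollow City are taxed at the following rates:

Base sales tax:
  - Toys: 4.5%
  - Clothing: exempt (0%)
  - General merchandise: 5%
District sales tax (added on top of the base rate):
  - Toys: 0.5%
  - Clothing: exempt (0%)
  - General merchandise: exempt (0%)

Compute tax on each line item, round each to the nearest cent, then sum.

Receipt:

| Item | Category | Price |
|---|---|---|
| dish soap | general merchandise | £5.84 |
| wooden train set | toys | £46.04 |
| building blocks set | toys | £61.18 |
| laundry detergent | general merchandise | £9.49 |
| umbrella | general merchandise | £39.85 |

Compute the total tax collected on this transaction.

Dish soap £5.84: general merchandise → 5% + 0% district = 5% → £0.29
Wooden train set £46.04: toys → 4.5% + 0.5% district = 5% → £2.30
Building blocks set £61.18: toys → 4.5% + 0.5% district = 5% → £3.06
Laundry detergent £9.49: general merchandise → 5% + 0% district = 5% → £0.47
Umbrella £39.85: general merchandise → 5% + 0% district = 5% → £1.99
Total tax = £0.29 + £2.30 + £3.06 + £0.47 + £1.99 = £8.11

£8.11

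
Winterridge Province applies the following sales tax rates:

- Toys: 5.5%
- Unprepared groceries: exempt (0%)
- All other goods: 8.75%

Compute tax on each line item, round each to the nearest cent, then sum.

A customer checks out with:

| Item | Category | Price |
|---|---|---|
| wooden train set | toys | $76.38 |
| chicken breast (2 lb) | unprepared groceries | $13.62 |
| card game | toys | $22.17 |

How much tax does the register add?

$5.42

Wooden train set $76.38: toys → 5.5% → $4.20
Chicken breast (2 lb) $13.62: unprepared groceries → 0% → $0.00
Card game $22.17: toys → 5.5% → $1.22
Total tax = $4.20 + $1.22 = $5.42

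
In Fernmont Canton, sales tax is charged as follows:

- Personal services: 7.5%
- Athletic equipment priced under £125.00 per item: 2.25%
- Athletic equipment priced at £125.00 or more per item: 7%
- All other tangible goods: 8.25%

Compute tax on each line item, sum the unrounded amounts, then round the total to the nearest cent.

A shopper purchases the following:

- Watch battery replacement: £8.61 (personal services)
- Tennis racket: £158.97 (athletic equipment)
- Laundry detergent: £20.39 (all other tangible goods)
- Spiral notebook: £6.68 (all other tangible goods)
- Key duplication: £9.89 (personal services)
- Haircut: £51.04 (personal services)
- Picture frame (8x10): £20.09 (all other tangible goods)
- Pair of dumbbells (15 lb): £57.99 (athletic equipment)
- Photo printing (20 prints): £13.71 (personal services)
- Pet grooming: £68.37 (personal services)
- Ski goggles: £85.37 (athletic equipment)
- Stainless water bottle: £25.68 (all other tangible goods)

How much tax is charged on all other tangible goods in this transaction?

£6.01

Laundry detergent £20.39: all other tangible goods → 8.25% → £1.682175
Spiral notebook £6.68: all other tangible goods → 8.25% → £0.5511
Picture frame (8x10) £20.09: all other tangible goods → 8.25% → £1.657425
Stainless water bottle £25.68: all other tangible goods → 8.25% → £2.1186
Tax on all other tangible goods: unrounded sum = £6.0093 → £6.01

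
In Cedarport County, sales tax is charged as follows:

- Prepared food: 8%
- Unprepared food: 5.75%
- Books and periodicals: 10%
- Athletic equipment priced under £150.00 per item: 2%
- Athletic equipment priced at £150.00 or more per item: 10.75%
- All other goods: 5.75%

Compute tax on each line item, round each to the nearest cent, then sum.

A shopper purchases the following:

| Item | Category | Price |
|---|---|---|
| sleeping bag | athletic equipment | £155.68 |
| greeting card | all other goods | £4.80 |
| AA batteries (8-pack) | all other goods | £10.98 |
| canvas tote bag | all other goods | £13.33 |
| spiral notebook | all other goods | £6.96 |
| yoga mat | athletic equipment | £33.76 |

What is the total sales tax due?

£19.50

Sleeping bag £155.68: athletic equipment, £150.00 or more → 10.75% → £16.74
Greeting card £4.80: all other goods → 5.75% → £0.28
AA batteries (8-pack) £10.98: all other goods → 5.75% → £0.63
Canvas tote bag £13.33: all other goods → 5.75% → £0.77
Spiral notebook £6.96: all other goods → 5.75% → £0.40
Yoga mat £33.76: athletic equipment, under £150.00 → 2% → £0.68
Total tax = £16.74 + £0.28 + £0.63 + £0.77 + £0.40 + £0.68 = £19.50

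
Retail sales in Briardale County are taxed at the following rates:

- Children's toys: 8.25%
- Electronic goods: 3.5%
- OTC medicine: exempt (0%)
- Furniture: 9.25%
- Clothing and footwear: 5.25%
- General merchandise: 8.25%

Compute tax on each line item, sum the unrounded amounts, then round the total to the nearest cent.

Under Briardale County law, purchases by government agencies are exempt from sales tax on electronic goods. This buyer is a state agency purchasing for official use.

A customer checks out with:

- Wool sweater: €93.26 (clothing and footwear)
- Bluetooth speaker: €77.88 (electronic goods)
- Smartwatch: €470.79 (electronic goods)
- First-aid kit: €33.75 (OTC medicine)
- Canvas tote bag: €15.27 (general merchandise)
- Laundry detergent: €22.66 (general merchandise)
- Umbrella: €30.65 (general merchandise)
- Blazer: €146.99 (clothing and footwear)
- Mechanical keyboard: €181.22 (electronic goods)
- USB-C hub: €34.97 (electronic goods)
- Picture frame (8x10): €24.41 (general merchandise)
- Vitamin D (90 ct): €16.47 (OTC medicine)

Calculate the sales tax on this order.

Wool sweater €93.26: clothing and footwear → 5.25% → €4.89615
Bluetooth speaker €77.88: electronic goods, buyer-exempt → 0% → €0.00
Smartwatch €470.79: electronic goods, buyer-exempt → 0% → €0.00
First-aid kit €33.75: OTC medicine → 0% → €0.00
Canvas tote bag €15.27: general merchandise → 8.25% → €1.259775
Laundry detergent €22.66: general merchandise → 8.25% → €1.86945
Umbrella €30.65: general merchandise → 8.25% → €2.528625
Blazer €146.99: clothing and footwear → 5.25% → €7.716975
Mechanical keyboard €181.22: electronic goods, buyer-exempt → 0% → €0.00
USB-C hub €34.97: electronic goods, buyer-exempt → 0% → €0.00
Picture frame (8x10) €24.41: general merchandise → 8.25% → €2.013825
Vitamin D (90 ct) €16.47: OTC medicine → 0% → €0.00
Unrounded tax sum = €20.2848 → €20.28

€20.28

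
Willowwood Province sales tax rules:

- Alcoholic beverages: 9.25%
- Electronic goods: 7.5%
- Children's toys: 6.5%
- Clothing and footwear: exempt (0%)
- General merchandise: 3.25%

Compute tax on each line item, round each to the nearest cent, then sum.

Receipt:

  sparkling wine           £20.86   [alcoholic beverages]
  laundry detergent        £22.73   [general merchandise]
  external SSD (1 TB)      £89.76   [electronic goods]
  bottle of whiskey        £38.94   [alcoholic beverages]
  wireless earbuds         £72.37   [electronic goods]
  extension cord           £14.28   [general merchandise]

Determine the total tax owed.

Sparkling wine £20.86: alcoholic beverages → 9.25% → £1.93
Laundry detergent £22.73: general merchandise → 3.25% → £0.74
External SSD (1 TB) £89.76: electronic goods → 7.5% → £6.73
Bottle of whiskey £38.94: alcoholic beverages → 9.25% → £3.60
Wireless earbuds £72.37: electronic goods → 7.5% → £5.43
Extension cord £14.28: general merchandise → 3.25% → £0.46
Total tax = £1.93 + £0.74 + £6.73 + £3.60 + £5.43 + £0.46 = £18.89

£18.89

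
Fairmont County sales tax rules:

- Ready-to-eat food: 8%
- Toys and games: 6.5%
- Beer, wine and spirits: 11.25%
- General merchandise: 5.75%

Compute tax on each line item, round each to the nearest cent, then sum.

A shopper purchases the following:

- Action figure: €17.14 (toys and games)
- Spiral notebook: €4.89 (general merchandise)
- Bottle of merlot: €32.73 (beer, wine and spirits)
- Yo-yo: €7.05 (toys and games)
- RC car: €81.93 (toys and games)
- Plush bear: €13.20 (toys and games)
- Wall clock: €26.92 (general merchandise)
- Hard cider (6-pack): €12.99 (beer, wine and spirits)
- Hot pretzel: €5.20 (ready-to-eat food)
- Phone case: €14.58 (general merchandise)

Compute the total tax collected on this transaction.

Action figure €17.14: toys and games → 6.5% → €1.11
Spiral notebook €4.89: general merchandise → 5.75% → €0.28
Bottle of merlot €32.73: beer, wine and spirits → 11.25% → €3.68
Yo-yo €7.05: toys and games → 6.5% → €0.46
RC car €81.93: toys and games → 6.5% → €5.33
Plush bear €13.20: toys and games → 6.5% → €0.86
Wall clock €26.92: general merchandise → 5.75% → €1.55
Hard cider (6-pack) €12.99: beer, wine and spirits → 11.25% → €1.46
Hot pretzel €5.20: ready-to-eat food → 8% → €0.42
Phone case €14.58: general merchandise → 5.75% → €0.84
Total tax = €1.11 + €0.28 + €3.68 + €0.46 + €5.33 + €0.86 + €1.55 + €1.46 + €0.42 + €0.84 = €15.99

€15.99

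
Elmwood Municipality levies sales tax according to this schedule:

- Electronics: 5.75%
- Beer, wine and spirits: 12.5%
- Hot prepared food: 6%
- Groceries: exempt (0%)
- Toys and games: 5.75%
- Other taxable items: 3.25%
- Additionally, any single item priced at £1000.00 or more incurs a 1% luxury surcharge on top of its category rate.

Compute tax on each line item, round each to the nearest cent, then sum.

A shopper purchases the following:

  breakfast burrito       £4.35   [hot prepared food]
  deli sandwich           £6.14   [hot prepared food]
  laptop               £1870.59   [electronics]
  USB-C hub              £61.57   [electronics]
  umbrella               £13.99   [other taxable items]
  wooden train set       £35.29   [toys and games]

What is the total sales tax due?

£132.91

Breakfast burrito £4.35: hot prepared food → 6% → £0.26
Deli sandwich £6.14: hot prepared food → 6% → £0.37
Laptop £1870.59: electronics → 5.75% + 1% surcharge = 6.75% → £126.26
USB-C hub £61.57: electronics → 5.75% → £3.54
Umbrella £13.99: other taxable items → 3.25% → £0.45
Wooden train set £35.29: toys and games → 5.75% → £2.03
Total tax = £0.26 + £0.37 + £126.26 + £3.54 + £0.45 + £2.03 = £132.91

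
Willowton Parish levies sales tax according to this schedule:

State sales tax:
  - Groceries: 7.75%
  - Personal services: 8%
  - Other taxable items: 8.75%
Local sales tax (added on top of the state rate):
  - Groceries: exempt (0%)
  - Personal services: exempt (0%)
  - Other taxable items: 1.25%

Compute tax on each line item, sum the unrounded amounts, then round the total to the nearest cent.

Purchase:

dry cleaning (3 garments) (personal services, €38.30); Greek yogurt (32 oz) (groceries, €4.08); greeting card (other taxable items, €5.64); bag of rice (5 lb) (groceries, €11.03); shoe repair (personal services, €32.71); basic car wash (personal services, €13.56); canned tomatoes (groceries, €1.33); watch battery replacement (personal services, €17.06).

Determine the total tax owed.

Dry cleaning (3 garments) €38.30: personal services → 8% + 0% local = 8% → €3.064
Greek yogurt (32 oz) €4.08: groceries → 7.75% + 0% local = 7.75% → €0.3162
Greeting card €5.64: other taxable items → 8.75% + 1.25% local = 10% → €0.564
Bag of rice (5 lb) €11.03: groceries → 7.75% + 0% local = 7.75% → €0.854825
Shoe repair €32.71: personal services → 8% + 0% local = 8% → €2.6168
Basic car wash €13.56: personal services → 8% + 0% local = 8% → €1.0848
Canned tomatoes €1.33: groceries → 7.75% + 0% local = 7.75% → €0.103075
Watch battery replacement €17.06: personal services → 8% + 0% local = 8% → €1.3648
Unrounded tax sum = €9.9685 → €9.97

€9.97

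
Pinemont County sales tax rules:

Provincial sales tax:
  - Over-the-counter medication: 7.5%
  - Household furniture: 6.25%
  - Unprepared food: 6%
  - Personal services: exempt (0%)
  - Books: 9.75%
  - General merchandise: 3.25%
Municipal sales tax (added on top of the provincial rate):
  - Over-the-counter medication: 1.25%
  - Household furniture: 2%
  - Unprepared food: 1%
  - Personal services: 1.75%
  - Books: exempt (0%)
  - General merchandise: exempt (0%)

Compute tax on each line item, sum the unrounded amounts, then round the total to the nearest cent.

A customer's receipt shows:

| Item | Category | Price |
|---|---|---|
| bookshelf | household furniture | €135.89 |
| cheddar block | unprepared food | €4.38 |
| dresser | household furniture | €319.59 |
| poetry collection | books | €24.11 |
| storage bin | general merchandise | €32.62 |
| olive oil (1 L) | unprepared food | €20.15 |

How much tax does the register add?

€42.71

Bookshelf €135.89: household furniture → 6.25% + 2% municipal = 8.25% → €11.210925
Cheddar block €4.38: unprepared food → 6% + 1% municipal = 7% → €0.3066
Dresser €319.59: household furniture → 6.25% + 2% municipal = 8.25% → €26.366175
Poetry collection €24.11: books → 9.75% + 0% municipal = 9.75% → €2.350725
Storage bin €32.62: general merchandise → 3.25% + 0% municipal = 3.25% → €1.06015
Olive oil (1 L) €20.15: unprepared food → 6% + 1% municipal = 7% → €1.4105
Unrounded tax sum = €42.705075 → €42.71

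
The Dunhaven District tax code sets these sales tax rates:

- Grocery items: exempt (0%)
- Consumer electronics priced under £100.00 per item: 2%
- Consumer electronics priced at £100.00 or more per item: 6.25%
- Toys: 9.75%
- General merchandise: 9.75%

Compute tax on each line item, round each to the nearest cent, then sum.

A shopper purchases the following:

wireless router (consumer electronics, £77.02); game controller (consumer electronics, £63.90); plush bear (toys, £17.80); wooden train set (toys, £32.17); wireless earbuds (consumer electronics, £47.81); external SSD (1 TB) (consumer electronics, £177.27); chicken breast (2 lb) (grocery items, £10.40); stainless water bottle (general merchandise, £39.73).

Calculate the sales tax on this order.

£23.61

Wireless router £77.02: consumer electronics, under £100.00 → 2% → £1.54
Game controller £63.90: consumer electronics, under £100.00 → 2% → £1.28
Plush bear £17.80: toys → 9.75% → £1.74
Wooden train set £32.17: toys → 9.75% → £3.14
Wireless earbuds £47.81: consumer electronics, under £100.00 → 2% → £0.96
External SSD (1 TB) £177.27: consumer electronics, £100.00 or more → 6.25% → £11.08
Chicken breast (2 lb) £10.40: grocery items → 0% → £0.00
Stainless water bottle £39.73: general merchandise → 9.75% → £3.87
Total tax = £1.54 + £1.28 + £1.74 + £3.14 + £0.96 + £11.08 + £3.87 = £23.61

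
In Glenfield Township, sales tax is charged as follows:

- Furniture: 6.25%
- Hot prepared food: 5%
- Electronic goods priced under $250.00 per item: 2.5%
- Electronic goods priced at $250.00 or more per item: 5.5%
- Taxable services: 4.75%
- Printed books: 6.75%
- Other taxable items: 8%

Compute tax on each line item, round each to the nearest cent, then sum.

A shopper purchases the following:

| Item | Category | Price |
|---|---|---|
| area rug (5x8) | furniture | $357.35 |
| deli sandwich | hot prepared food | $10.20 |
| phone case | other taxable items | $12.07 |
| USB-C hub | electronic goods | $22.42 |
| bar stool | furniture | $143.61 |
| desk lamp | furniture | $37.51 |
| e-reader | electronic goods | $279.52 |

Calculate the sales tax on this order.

Area rug (5x8) $357.35: furniture → 6.25% → $22.33
Deli sandwich $10.20: hot prepared food → 5% → $0.51
Phone case $12.07: other taxable items → 8% → $0.97
USB-C hub $22.42: electronic goods, under $250.00 → 2.5% → $0.56
Bar stool $143.61: furniture → 6.25% → $8.98
Desk lamp $37.51: furniture → 6.25% → $2.34
E-reader $279.52: electronic goods, $250.00 or more → 5.5% → $15.37
Total tax = $22.33 + $0.51 + $0.97 + $0.56 + $8.98 + $2.34 + $15.37 = $51.06

$51.06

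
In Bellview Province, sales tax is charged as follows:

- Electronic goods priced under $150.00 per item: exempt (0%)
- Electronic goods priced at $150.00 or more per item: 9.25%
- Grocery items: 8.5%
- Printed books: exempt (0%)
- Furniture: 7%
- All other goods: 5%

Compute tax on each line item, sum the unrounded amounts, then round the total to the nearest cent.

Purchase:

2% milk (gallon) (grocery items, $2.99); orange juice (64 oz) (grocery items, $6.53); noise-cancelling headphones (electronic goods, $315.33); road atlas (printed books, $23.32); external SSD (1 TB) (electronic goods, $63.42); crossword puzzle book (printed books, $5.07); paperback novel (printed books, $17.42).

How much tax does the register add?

$29.98

2% milk (gallon) $2.99: grocery items → 8.5% → $0.25415
Orange juice (64 oz) $6.53: grocery items → 8.5% → $0.55505
Noise-cancelling headphones $315.33: electronic goods, $150.00 or more → 9.25% → $29.168025
Road atlas $23.32: printed books → 0% → $0.00
External SSD (1 TB) $63.42: electronic goods, under $150.00 → 0% → $0.00
Crossword puzzle book $5.07: printed books → 0% → $0.00
Paperback novel $17.42: printed books → 0% → $0.00
Unrounded tax sum = $29.977225 → $29.98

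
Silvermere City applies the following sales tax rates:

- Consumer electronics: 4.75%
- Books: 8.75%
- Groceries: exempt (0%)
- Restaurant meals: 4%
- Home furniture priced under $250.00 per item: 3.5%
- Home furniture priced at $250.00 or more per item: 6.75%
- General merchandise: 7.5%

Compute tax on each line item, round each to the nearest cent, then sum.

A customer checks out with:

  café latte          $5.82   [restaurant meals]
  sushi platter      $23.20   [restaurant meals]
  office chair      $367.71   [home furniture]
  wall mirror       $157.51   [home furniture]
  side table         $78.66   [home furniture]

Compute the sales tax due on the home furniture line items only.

Office chair $367.71: home furniture, $250.00 or more → 6.75% → $24.82
Wall mirror $157.51: home furniture, under $250.00 → 3.5% → $5.51
Side table $78.66: home furniture, under $250.00 → 3.5% → $2.75
Tax on home furniture = $24.82 + $5.51 + $2.75 = $33.08

$33.08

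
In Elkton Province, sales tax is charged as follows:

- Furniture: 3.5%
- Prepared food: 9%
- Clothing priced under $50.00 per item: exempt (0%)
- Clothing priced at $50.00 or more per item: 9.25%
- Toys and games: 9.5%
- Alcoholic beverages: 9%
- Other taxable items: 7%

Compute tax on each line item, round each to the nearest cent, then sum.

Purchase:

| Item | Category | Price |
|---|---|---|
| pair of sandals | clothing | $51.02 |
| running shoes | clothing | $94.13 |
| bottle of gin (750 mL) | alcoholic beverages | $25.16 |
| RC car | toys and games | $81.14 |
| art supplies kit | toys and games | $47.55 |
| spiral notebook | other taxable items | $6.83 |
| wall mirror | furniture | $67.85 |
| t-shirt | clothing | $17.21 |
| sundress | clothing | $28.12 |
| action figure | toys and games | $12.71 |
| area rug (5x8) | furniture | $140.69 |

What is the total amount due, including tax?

Pair of sandals $51.02: clothing, $50.00 or more → 9.25% → $4.72
Running shoes $94.13: clothing, $50.00 or more → 9.25% → $8.71
Bottle of gin (750 mL) $25.16: alcoholic beverages → 9% → $2.26
RC car $81.14: toys and games → 9.5% → $7.71
Art supplies kit $47.55: toys and games → 9.5% → $4.52
Spiral notebook $6.83: other taxable items → 7% → $0.48
Wall mirror $67.85: furniture → 3.5% → $2.37
T-shirt $17.21: clothing, under $50.00 → 0% → $0.00
Sundress $28.12: clothing, under $50.00 → 0% → $0.00
Action figure $12.71: toys and games → 9.5% → $1.21
Area rug (5x8) $140.69: furniture → 3.5% → $4.92
Subtotal = $572.41; tax = $36.90; total due = $609.31

$609.31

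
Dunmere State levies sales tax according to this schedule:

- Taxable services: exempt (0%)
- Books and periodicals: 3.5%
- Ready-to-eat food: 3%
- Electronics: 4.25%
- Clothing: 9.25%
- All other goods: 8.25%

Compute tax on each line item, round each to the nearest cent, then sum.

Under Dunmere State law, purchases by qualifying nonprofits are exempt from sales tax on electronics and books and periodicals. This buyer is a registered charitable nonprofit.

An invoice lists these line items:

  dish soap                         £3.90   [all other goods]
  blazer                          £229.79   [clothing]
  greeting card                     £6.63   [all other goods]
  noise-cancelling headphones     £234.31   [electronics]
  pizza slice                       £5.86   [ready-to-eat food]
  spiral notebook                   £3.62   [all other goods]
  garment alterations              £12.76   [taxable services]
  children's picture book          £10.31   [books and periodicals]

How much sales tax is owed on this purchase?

Dish soap £3.90: all other goods → 8.25% → £0.32
Blazer £229.79: clothing → 9.25% → £21.26
Greeting card £6.63: all other goods → 8.25% → £0.55
Noise-cancelling headphones £234.31: electronics, buyer-exempt → 0% → £0.00
Pizza slice £5.86: ready-to-eat food → 3% → £0.18
Spiral notebook £3.62: all other goods → 8.25% → £0.30
Garment alterations £12.76: taxable services → 0% → £0.00
Children's picture book £10.31: books and periodicals, buyer-exempt → 0% → £0.00
Total tax = £0.32 + £21.26 + £0.55 + £0.18 + £0.30 = £22.61

£22.61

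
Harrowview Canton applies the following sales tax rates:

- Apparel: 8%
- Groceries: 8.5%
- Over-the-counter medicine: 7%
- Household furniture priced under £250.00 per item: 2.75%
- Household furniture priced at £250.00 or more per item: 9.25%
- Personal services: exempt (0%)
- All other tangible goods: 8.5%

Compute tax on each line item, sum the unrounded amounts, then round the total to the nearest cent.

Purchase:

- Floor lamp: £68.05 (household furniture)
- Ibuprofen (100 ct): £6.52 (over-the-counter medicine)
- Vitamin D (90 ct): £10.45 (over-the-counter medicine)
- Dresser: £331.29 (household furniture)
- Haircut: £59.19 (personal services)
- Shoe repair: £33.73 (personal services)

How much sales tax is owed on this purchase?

£33.70

Floor lamp £68.05: household furniture, under £250.00 → 2.75% → £1.871375
Ibuprofen (100 ct) £6.52: over-the-counter medicine → 7% → £0.4564
Vitamin D (90 ct) £10.45: over-the-counter medicine → 7% → £0.7315
Dresser £331.29: household furniture, £250.00 or more → 9.25% → £30.644325
Haircut £59.19: personal services → 0% → £0.00
Shoe repair £33.73: personal services → 0% → £0.00
Unrounded tax sum = £33.7036 → £33.70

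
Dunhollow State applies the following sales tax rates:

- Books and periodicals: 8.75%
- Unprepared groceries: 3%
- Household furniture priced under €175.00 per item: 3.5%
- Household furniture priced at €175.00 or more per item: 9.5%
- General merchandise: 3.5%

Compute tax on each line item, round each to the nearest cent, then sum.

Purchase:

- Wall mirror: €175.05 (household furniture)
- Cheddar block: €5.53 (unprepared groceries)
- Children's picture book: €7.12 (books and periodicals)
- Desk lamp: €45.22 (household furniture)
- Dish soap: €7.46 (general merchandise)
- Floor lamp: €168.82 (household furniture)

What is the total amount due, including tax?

Wall mirror €175.05: household furniture, €175.00 or more → 9.5% → €16.63
Cheddar block €5.53: unprepared groceries → 3% → €0.17
Children's picture book €7.12: books and periodicals → 8.75% → €0.62
Desk lamp €45.22: household furniture, under €175.00 → 3.5% → €1.58
Dish soap €7.46: general merchandise → 3.5% → €0.26
Floor lamp €168.82: household furniture, under €175.00 → 3.5% → €5.91
Subtotal = €409.20; tax = €25.17; total due = €434.37

€434.37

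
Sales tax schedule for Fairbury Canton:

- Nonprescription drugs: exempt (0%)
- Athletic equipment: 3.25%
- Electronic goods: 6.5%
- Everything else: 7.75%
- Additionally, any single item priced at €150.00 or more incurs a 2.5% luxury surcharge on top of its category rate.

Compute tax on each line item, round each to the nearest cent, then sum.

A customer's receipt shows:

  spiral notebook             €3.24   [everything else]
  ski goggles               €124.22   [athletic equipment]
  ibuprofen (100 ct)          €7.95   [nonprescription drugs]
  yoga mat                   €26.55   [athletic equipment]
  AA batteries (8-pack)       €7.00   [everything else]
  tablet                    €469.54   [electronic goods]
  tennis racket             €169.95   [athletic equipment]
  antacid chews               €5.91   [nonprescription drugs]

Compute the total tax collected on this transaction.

Spiral notebook €3.24: everything else → 7.75% → €0.25
Ski goggles €124.22: athletic equipment → 3.25% → €4.04
Ibuprofen (100 ct) €7.95: nonprescription drugs → 0% → €0.00
Yoga mat €26.55: athletic equipment → 3.25% → €0.86
AA batteries (8-pack) €7.00: everything else → 7.75% → €0.54
Tablet €469.54: electronic goods → 6.5% + 2.5% surcharge = 9% → €42.26
Tennis racket €169.95: athletic equipment → 3.25% + 2.5% surcharge = 5.75% → €9.77
Antacid chews €5.91: nonprescription drugs → 0% → €0.00
Total tax = €0.25 + €4.04 + €0.86 + €0.54 + €42.26 + €9.77 = €57.72

€57.72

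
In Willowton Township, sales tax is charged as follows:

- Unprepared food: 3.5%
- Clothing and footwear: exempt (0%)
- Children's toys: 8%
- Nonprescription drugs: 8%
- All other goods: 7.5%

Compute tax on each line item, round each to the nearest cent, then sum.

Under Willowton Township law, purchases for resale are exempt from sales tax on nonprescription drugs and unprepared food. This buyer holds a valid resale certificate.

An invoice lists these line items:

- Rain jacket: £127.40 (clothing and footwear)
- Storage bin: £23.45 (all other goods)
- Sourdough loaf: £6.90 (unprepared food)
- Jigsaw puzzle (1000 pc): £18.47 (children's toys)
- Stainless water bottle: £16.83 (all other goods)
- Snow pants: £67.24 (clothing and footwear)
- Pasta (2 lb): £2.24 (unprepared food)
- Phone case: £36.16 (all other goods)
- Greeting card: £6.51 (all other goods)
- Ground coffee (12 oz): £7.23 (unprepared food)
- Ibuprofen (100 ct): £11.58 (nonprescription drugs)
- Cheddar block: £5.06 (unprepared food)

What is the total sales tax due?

£7.70

Rain jacket £127.40: clothing and footwear → 0% → £0.00
Storage bin £23.45: all other goods → 7.5% → £1.76
Sourdough loaf £6.90: unprepared food, buyer-exempt → 0% → £0.00
Jigsaw puzzle (1000 pc) £18.47: children's toys → 8% → £1.48
Stainless water bottle £16.83: all other goods → 7.5% → £1.26
Snow pants £67.24: clothing and footwear → 0% → £0.00
Pasta (2 lb) £2.24: unprepared food, buyer-exempt → 0% → £0.00
Phone case £36.16: all other goods → 7.5% → £2.71
Greeting card £6.51: all other goods → 7.5% → £0.49
Ground coffee (12 oz) £7.23: unprepared food, buyer-exempt → 0% → £0.00
Ibuprofen (100 ct) £11.58: nonprescription drugs, buyer-exempt → 0% → £0.00
Cheddar block £5.06: unprepared food, buyer-exempt → 0% → £0.00
Total tax = £1.76 + £1.48 + £1.26 + £2.71 + £0.49 = £7.70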